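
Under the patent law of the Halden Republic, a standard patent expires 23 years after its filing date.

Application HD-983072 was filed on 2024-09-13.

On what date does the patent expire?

Filing date + 23 years → 13 September 2047.

September 13, 2047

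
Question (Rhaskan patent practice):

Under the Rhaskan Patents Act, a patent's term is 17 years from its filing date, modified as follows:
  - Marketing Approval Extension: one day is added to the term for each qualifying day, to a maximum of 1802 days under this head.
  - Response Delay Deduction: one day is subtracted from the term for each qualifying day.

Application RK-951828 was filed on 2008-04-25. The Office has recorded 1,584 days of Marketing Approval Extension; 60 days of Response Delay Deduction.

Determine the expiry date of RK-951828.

2029-06-27

Base term: filing date + 17 years → 25 April 2025.
Marketing Approval Extension: 1584 days (within the 1802-day cap) → +1584 days → 26 August 2029.
Response Delay Deduction: −60 days → 27 June 2029.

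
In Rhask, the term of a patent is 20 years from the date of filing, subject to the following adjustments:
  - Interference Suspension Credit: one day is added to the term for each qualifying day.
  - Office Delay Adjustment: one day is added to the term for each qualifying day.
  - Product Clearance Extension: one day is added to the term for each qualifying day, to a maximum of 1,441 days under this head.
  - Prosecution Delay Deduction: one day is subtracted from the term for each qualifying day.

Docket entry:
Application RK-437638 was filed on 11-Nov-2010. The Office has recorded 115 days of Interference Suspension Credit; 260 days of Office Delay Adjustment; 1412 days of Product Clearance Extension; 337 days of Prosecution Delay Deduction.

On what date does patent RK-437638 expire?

Base term: filing date + 20 years → 11 November 2030.
Interference Suspension Credit: +115 days → 6 March 2031.
Office Delay Adjustment: +260 days → 21 November 2031.
Product Clearance Extension: 1412 days (within the 1441-day cap) → +1412 days → 3 October 2035.
Prosecution Delay Deduction: −337 days → 31 October 2034.

2034-10-31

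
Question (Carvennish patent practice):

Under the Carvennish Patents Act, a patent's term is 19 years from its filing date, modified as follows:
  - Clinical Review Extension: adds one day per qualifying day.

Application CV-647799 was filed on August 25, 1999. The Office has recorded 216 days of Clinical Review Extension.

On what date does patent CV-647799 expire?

Base term: filing date + 19 years → 25 August 2018.
Clinical Review Extension: +216 days → 29 March 2019.

March 29, 2019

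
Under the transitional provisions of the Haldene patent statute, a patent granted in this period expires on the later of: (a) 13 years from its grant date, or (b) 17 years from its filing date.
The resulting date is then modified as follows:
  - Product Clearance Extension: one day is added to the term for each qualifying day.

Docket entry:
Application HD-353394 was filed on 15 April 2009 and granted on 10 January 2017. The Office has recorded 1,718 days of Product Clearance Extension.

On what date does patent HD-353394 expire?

September 24, 2034

(a) grant + 13 years → 10 January 2030.
(b) filing + 17 years → 15 April 2026.
Later of the two: 10 January 2030.
Product Clearance Extension: +1718 days → 24 September 2034.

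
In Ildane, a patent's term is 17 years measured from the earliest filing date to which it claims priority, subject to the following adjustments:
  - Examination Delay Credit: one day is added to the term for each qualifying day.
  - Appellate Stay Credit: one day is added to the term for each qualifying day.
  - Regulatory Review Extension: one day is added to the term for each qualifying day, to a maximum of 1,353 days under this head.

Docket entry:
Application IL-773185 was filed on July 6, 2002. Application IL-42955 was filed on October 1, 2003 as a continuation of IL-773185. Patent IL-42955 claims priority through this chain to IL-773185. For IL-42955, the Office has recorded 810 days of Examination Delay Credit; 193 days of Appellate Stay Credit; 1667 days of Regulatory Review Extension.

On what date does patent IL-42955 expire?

Earliest priority filing: 6 July 2002.
Base term: 6 July 2002 + 17 years → 6 July 2019.
Examination Delay Credit: +810 days → 23 September 2021.
Appellate Stay Credit: +193 days → 4 April 2022.
Regulatory Review Extension: 1667 days claimed exceeds the 1353-day cap, so +1353 days → 17 December 2025.

2025-12-17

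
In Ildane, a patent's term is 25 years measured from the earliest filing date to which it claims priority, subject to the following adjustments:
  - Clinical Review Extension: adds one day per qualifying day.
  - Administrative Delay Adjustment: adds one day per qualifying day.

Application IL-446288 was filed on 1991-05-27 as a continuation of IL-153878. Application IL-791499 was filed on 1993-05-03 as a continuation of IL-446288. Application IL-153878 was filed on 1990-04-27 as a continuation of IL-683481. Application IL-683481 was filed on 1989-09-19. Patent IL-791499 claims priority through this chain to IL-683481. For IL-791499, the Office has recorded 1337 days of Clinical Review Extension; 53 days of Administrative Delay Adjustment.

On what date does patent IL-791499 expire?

2018-07-10

Earliest priority filing: 19 September 1989.
Base term: 19 September 1989 + 25 years → 19 September 2014.
Clinical Review Extension: +1337 days → 18 May 2018.
Administrative Delay Adjustment: +53 days → 10 July 2018.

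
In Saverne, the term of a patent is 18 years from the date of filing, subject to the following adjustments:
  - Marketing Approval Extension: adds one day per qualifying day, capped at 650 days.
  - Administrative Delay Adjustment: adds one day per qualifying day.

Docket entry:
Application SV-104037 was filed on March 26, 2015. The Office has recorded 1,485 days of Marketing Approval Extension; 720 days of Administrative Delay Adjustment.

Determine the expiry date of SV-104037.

2036-12-25

Base term: filing date + 18 years → 26 March 2033.
Marketing Approval Extension: 1485 days claimed exceeds the 650-day cap, so +650 days → 5 January 2035.
Administrative Delay Adjustment: +720 days → 25 December 2036.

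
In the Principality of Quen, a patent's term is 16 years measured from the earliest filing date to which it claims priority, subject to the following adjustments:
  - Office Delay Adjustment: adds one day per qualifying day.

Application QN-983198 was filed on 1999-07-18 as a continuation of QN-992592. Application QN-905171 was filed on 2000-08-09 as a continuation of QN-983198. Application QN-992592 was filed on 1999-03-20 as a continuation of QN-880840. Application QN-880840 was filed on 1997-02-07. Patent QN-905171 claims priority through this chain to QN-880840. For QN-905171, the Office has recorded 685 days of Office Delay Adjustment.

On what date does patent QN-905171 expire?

Earliest priority filing: 7 February 1997.
Base term: 7 February 1997 + 16 years → 7 February 2013.
Office Delay Adjustment: +685 days → 24 December 2014.

2014-12-24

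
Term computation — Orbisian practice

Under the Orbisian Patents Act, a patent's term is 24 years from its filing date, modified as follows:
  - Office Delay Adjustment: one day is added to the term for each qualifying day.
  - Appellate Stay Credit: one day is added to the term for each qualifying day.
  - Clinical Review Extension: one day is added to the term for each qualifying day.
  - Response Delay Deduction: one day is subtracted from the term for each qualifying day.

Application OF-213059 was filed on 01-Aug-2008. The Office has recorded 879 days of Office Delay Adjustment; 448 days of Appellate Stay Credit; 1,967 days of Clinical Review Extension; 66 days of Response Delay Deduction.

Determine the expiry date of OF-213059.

June 3, 2041

Base term: filing date + 24 years → 1 August 2032.
Office Delay Adjustment: +879 days → 28 December 2034.
Appellate Stay Credit: +448 days → 20 March 2036.
Clinical Review Extension: +1967 days → 8 August 2041.
Response Delay Deduction: −66 days → 3 June 2041.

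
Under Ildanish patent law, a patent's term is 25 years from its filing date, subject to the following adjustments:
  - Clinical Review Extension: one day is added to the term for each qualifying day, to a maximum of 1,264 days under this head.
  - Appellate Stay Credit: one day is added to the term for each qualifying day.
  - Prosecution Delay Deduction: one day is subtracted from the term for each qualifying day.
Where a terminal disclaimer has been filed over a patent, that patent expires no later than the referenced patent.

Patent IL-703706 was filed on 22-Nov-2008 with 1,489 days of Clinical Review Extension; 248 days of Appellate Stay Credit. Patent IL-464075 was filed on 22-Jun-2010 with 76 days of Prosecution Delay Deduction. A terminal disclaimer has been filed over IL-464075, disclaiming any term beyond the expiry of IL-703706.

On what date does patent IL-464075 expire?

April 7, 2035

Natural term of IL-464075:
  Base: filing + 25 years → 22 June 2035.
  Prosecution Delay Deduction: −76 days → 7 April 2035.
Expiry of referenced patent IL-703706:
  Base: filing + 25 years → 22 November 2033.
  Clinical Review Extension: 1489 days claimed exceeds the 1264-day cap, so +1264 days → 9 May 2037.
  Appellate Stay Credit: +248 days → 12 January 2038.
Terminal disclaimer: IL-464075 expires on the earlier of 7 April 2035 and 12 January 2038.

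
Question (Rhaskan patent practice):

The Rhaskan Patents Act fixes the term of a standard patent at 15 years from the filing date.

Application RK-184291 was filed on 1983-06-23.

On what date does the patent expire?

1998-06-23

Filing date + 15 years → 23 June 1998.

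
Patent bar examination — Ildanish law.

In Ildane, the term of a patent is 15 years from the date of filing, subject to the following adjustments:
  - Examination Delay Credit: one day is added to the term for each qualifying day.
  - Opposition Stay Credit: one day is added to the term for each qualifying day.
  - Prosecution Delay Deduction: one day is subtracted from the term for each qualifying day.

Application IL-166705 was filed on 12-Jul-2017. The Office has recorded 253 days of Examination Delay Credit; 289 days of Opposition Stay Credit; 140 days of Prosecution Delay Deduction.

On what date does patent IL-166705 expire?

Base term: filing date + 15 years → 12 July 2032.
Examination Delay Credit: +253 days → 22 March 2033.
Opposition Stay Credit: +289 days → 5 January 2034.
Prosecution Delay Deduction: −140 days → 18 August 2033.

August 18, 2033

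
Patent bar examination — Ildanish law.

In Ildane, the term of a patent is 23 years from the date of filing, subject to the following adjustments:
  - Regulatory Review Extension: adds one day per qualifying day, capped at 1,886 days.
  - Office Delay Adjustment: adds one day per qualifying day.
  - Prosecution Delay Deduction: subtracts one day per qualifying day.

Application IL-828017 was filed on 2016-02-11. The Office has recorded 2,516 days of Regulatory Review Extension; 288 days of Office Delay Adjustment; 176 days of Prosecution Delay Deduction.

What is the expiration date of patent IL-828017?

Base term: filing date + 23 years → 11 February 2039.
Regulatory Review Extension: 2516 days claimed exceeds the 1886-day cap, so +1886 days → 11 April 2044.
Office Delay Adjustment: +288 days → 24 January 2045.
Prosecution Delay Deduction: −176 days → 1 August 2044.

August 1, 2044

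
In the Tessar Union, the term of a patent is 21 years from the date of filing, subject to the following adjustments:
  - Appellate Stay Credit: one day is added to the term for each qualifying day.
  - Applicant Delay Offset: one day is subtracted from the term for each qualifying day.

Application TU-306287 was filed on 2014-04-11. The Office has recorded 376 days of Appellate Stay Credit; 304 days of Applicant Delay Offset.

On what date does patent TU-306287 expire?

Base term: filing date + 21 years → 11 April 2035.
Appellate Stay Credit: +376 days → 21 April 2036.
Applicant Delay Offset: −304 days → 22 June 2035.

2035-06-22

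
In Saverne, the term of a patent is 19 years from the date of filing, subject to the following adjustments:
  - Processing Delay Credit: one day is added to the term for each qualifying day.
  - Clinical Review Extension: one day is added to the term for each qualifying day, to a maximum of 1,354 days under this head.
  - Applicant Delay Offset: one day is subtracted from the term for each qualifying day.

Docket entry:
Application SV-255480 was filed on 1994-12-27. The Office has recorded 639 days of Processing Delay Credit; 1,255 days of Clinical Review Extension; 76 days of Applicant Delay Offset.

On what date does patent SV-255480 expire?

Base term: filing date + 19 years → 27 December 2013.
Processing Delay Credit: +639 days → 27 September 2015.
Clinical Review Extension: 1255 days (within the 1354-day cap) → +1255 days → 5 March 2019.
Applicant Delay Offset: −76 days → 19 December 2018.

December 19, 2018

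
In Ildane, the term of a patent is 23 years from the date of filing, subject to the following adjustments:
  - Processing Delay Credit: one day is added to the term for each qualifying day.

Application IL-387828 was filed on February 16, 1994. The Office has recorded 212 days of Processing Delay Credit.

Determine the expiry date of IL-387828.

September 16, 2017

Base term: filing date + 23 years → 16 February 2017.
Processing Delay Credit: +212 days → 16 September 2017.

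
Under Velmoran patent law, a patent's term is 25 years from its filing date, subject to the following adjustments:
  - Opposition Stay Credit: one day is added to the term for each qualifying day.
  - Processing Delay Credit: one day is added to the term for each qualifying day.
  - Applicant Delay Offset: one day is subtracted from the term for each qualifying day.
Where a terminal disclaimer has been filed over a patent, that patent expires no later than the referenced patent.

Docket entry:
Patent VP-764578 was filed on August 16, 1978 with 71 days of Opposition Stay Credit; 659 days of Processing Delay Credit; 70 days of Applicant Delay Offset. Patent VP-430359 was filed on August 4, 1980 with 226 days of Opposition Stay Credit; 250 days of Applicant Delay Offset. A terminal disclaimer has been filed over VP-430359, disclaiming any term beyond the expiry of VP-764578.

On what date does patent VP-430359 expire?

June 6, 2005

Natural term of VP-430359:
  Base: filing + 25 years → 4 August 2005.
  Opposition Stay Credit: +226 days → 18 March 2006.
  Applicant Delay Offset: −250 days → 11 July 2005.
Expiry of referenced patent VP-764578:
  Base: filing + 25 years → 16 August 2003.
  Opposition Stay Credit: +71 days → 26 October 2003.
  Processing Delay Credit: +659 days → 15 August 2005.
  Applicant Delay Offset: −70 days → 6 June 2005.
Terminal disclaimer: VP-430359 expires on the earlier of 11 July 2005 and 6 June 2005.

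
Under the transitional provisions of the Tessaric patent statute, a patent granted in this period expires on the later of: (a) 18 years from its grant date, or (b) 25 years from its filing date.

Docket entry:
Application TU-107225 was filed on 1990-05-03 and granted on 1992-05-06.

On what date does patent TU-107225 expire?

2015-05-03

(a) grant + 18 years → 6 May 2010.
(b) filing + 25 years → 3 May 2015.
Later of the two: 3 May 2015.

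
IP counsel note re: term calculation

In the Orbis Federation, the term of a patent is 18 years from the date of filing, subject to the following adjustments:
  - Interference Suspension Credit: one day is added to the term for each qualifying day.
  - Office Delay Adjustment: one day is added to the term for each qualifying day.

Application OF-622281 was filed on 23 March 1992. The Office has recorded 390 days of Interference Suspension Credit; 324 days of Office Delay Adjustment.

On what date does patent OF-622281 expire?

March 6, 2012

Base term: filing date + 18 years → 23 March 2010.
Interference Suspension Credit: +390 days → 17 April 2011.
Office Delay Adjustment: +324 days → 6 March 2012.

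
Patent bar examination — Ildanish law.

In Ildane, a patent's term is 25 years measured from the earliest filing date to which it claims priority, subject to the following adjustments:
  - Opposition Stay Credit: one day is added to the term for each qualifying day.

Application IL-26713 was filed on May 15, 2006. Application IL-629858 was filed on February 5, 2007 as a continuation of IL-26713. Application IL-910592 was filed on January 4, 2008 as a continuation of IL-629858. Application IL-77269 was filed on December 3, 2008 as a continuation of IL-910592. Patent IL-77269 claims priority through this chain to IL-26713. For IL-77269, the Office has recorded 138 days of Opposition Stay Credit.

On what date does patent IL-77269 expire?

2031-09-30

Earliest priority filing: 15 May 2006.
Base term: 15 May 2006 + 25 years → 15 May 2031.
Opposition Stay Credit: +138 days → 30 September 2031.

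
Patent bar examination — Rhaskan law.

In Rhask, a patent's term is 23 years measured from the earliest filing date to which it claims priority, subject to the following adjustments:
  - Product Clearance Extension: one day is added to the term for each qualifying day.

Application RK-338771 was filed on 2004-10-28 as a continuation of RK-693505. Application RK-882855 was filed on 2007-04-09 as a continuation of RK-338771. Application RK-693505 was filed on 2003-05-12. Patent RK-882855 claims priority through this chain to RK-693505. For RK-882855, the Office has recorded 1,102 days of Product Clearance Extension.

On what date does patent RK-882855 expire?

May 18, 2029

Earliest priority filing: 12 May 2003.
Base term: 12 May 2003 + 23 years → 12 May 2026.
Product Clearance Extension: +1102 days → 18 May 2029.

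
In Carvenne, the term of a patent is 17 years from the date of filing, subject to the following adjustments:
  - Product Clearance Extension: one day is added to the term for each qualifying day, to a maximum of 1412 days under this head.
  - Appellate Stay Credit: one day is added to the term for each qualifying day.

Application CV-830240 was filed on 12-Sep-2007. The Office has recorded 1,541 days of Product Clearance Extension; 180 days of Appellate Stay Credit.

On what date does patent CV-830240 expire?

January 21, 2029

Base term: filing date + 17 years → 12 September 2024.
Product Clearance Extension: 1541 days claimed exceeds the 1412-day cap, so +1412 days → 25 July 2028.
Appellate Stay Credit: +180 days → 21 January 2029.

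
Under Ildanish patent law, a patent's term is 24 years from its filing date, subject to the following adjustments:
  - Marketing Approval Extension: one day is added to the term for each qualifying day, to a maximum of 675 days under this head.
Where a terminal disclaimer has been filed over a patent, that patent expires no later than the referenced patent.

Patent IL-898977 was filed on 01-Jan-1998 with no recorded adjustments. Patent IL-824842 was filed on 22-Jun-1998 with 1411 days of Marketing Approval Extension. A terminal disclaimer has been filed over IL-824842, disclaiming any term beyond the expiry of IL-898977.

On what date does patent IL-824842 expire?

January 1, 2022

Natural term of IL-824842:
  Base: filing + 24 years → 22 June 2022.
  Marketing Approval Extension: 1411 days claimed exceeds the 675-day cap, so +675 days → 27 April 2024.
Expiry of referenced patent IL-898977:
  Base: filing + 24 years → 1 January 2022.
Terminal disclaimer: IL-824842 expires on the earlier of 27 April 2024 and 1 January 2022.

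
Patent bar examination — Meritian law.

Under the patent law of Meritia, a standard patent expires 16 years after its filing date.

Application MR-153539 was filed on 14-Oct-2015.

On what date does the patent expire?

Filing date + 16 years → 14 October 2031.

2031-10-14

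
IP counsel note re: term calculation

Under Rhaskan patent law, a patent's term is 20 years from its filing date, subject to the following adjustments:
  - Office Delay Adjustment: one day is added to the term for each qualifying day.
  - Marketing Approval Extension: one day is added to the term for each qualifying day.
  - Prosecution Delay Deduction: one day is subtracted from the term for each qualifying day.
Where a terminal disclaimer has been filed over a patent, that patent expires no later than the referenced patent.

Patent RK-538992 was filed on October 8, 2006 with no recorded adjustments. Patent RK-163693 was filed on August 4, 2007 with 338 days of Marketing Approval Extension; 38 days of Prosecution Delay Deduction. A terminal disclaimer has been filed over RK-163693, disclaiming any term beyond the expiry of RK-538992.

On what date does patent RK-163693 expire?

Natural term of RK-163693:
  Base: filing + 20 years → 4 August 2027.
  Marketing Approval Extension: +338 days → 7 July 2028.
  Prosecution Delay Deduction: −38 days → 30 May 2028.
Expiry of referenced patent RK-538992:
  Base: filing + 20 years → 8 October 2026.
Terminal disclaimer: RK-163693 expires on the earlier of 30 May 2028 and 8 October 2026.

2026-10-08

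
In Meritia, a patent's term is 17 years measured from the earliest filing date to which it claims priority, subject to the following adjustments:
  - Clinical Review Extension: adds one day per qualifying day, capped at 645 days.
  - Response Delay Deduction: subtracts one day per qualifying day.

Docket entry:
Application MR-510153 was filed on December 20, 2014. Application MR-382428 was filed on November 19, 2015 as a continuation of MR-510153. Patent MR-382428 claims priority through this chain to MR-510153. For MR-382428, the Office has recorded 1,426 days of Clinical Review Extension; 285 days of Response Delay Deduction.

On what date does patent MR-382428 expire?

Earliest priority filing: 20 December 2014.
Base term: 20 December 2014 + 17 years → 20 December 2031.
Clinical Review Extension: 1426 days claimed exceeds the 645-day cap, so +645 days → 25 September 2033.
Response Delay Deduction: −285 days → 14 December 2032.

December 14, 2032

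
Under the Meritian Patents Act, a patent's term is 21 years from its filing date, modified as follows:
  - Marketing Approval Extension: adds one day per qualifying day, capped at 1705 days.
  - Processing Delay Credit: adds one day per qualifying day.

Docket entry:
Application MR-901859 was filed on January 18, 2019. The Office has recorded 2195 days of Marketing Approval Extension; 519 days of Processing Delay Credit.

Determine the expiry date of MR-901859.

February 19, 2046

Base term: filing date + 21 years → 18 January 2040.
Marketing Approval Extension: 2195 days claimed exceeds the 1705-day cap, so +1705 days → 18 September 2044.
Processing Delay Credit: +519 days → 19 February 2046.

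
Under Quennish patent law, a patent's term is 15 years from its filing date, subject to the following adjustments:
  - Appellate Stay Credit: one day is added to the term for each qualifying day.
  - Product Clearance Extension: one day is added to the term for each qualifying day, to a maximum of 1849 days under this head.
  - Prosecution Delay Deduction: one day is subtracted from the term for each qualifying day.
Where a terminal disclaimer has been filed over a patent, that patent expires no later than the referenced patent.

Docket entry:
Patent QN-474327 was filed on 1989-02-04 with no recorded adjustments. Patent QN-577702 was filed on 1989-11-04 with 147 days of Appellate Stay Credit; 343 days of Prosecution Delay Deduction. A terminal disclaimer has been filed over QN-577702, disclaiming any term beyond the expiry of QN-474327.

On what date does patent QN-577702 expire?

Natural term of QN-577702:
  Base: filing + 15 years → 4 November 2004.
  Appellate Stay Credit: +147 days → 31 March 2005.
  Prosecution Delay Deduction: −343 days → 22 April 2004.
Expiry of referenced patent QN-474327:
  Base: filing + 15 years → 4 February 2004.
Terminal disclaimer: QN-577702 expires on the earlier of 22 April 2004 and 4 February 2004.

February 4, 2004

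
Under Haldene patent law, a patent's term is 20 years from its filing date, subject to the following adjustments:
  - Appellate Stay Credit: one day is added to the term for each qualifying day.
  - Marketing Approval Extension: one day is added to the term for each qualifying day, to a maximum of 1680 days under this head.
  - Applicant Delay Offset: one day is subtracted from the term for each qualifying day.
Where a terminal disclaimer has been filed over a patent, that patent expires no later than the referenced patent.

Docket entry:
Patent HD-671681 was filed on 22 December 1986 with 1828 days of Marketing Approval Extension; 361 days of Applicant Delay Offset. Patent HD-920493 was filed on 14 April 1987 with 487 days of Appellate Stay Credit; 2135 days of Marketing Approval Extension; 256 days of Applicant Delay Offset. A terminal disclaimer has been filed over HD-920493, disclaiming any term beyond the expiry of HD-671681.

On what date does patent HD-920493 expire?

2010-08-02

Natural term of HD-920493:
  Base: filing + 20 years → 14 April 2007.
  Appellate Stay Credit: +487 days → 13 August 2008.
  Marketing Approval Extension: 2135 days claimed exceeds the 1680-day cap, so +1680 days → 20 March 2013.
  Applicant Delay Offset: −256 days → 7 July 2012.
Expiry of referenced patent HD-671681:
  Base: filing + 20 years → 22 December 2006.
  Marketing Approval Extension: 1828 days claimed exceeds the 1680-day cap, so +1680 days → 29 July 2011.
  Applicant Delay Offset: −361 days → 2 August 2010.
Terminal disclaimer: HD-920493 expires on the earlier of 7 July 2012 and 2 August 2010.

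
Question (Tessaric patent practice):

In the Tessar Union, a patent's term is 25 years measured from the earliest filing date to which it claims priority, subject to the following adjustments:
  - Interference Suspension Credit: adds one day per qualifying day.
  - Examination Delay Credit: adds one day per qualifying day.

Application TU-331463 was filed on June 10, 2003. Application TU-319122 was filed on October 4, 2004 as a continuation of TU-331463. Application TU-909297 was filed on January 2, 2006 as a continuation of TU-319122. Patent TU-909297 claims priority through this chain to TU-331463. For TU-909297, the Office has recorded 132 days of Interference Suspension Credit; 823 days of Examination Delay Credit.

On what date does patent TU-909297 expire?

January 21, 2031

Earliest priority filing: 10 June 2003.
Base term: 10 June 2003 + 25 years → 10 June 2028.
Interference Suspension Credit: +132 days → 20 October 2028.
Examination Delay Credit: +823 days → 21 January 2031.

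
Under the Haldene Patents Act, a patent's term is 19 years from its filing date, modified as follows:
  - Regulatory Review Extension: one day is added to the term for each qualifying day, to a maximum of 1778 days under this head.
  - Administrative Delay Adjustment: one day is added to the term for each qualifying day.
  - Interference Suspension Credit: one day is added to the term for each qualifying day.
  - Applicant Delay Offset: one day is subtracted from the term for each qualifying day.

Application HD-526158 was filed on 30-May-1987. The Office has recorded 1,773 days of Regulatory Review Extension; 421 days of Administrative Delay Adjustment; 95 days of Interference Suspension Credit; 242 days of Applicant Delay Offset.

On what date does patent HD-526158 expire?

January 6, 2012

Base term: filing date + 19 years → 30 May 2006.
Regulatory Review Extension: 1773 days (within the 1778-day cap) → +1773 days → 7 April 2011.
Administrative Delay Adjustment: +421 days → 1 June 2012.
Interference Suspension Credit: +95 days → 4 September 2012.
Applicant Delay Offset: −242 days → 6 January 2012.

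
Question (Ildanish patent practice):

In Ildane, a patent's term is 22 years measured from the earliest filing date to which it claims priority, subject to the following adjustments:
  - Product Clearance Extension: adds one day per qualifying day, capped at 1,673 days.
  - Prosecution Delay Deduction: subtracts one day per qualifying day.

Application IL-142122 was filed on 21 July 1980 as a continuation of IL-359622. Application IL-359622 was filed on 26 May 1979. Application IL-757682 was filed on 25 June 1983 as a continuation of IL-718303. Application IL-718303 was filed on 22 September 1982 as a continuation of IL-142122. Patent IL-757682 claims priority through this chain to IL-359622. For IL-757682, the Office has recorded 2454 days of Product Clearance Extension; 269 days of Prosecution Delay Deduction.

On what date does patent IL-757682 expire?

March 30, 2005

Earliest priority filing: 26 May 1979.
Base term: 26 May 1979 + 22 years → 26 May 2001.
Product Clearance Extension: 2454 days claimed exceeds the 1673-day cap, so +1673 days → 24 December 2005.
Prosecution Delay Deduction: −269 days → 30 March 2005.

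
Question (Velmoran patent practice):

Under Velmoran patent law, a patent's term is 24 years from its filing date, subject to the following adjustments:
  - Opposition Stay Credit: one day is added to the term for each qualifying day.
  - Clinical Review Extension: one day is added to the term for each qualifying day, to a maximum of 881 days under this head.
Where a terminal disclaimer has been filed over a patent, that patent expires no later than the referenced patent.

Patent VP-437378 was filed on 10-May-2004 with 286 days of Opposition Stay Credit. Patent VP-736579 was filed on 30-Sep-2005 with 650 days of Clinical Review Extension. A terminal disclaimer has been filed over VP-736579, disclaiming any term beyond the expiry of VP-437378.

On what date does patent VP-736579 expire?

2029-02-20

Natural term of VP-736579:
  Base: filing + 24 years → 30 September 2029.
  Clinical Review Extension: 650 days (within the 881-day cap) → +650 days → 12 July 2031.
Expiry of referenced patent VP-437378:
  Base: filing + 24 years → 10 May 2028.
  Opposition Stay Credit: +286 days → 20 February 2029.
Terminal disclaimer: VP-736579 expires on the earlier of 12 July 2031 and 20 February 2029.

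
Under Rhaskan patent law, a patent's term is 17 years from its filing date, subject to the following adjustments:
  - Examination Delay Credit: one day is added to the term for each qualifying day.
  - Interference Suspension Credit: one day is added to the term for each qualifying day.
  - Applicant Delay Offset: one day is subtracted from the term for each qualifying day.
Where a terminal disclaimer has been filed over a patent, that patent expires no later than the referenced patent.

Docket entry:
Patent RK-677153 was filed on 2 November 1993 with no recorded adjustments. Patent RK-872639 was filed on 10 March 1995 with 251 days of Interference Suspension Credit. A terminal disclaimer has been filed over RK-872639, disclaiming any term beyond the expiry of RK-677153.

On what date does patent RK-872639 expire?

Natural term of RK-872639:
  Base: filing + 17 years → 10 March 2012.
  Interference Suspension Credit: +251 days → 16 November 2012.
Expiry of referenced patent RK-677153:
  Base: filing + 17 years → 2 November 2010.
Terminal disclaimer: RK-872639 expires on the earlier of 16 November 2012 and 2 November 2010.

2010-11-02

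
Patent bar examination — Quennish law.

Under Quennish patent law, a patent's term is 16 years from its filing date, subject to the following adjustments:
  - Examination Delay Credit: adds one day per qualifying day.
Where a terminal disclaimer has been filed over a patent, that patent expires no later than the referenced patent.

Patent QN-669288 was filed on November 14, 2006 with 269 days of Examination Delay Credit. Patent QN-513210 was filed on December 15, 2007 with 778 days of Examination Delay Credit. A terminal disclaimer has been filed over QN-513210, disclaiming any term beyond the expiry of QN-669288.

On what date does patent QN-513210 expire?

Natural term of QN-513210:
  Base: filing + 16 years → 15 December 2023.
  Examination Delay Credit: +778 days → 31 January 2026.
Expiry of referenced patent QN-669288:
  Base: filing + 16 years → 14 November 2022.
  Examination Delay Credit: +269 days → 10 August 2023.
Terminal disclaimer: QN-513210 expires on the earlier of 31 January 2026 and 10 August 2023.

August 10, 2023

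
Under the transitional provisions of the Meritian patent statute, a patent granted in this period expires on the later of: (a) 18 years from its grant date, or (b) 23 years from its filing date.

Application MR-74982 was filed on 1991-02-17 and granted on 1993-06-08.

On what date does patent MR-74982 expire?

February 17, 2014

(a) grant + 18 years → 8 June 2011.
(b) filing + 23 years → 17 February 2014.
Later of the two: 17 February 2014.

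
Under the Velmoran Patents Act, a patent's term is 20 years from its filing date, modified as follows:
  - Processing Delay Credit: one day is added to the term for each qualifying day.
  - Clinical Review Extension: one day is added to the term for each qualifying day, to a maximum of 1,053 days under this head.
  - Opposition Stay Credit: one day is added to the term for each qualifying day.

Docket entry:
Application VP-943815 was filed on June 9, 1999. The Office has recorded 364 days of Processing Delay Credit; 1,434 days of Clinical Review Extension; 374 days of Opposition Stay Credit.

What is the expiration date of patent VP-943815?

Base term: filing date + 20 years → 9 June 2019.
Processing Delay Credit: +364 days → 7 June 2020.
Clinical Review Extension: 1434 days claimed exceeds the 1053-day cap, so +1053 days → 26 April 2023.
Opposition Stay Credit: +374 days → 4 May 2024.

2024-05-04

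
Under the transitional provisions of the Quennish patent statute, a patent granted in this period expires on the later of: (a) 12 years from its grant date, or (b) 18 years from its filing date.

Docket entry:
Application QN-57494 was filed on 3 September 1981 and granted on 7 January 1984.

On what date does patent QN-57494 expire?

September 3, 1999

(a) grant + 12 years → 7 January 1996.
(b) filing + 18 years → 3 September 1999.
Later of the two: 3 September 1999.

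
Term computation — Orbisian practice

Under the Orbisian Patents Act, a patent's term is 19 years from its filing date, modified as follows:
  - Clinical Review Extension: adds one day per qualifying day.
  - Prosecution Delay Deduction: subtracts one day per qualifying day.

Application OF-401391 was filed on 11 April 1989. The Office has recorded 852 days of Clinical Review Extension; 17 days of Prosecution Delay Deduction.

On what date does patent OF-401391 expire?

July 25, 2010

Base term: filing date + 19 years → 11 April 2008.
Clinical Review Extension: +852 days → 11 August 2010.
Prosecution Delay Deduction: −17 days → 25 July 2010.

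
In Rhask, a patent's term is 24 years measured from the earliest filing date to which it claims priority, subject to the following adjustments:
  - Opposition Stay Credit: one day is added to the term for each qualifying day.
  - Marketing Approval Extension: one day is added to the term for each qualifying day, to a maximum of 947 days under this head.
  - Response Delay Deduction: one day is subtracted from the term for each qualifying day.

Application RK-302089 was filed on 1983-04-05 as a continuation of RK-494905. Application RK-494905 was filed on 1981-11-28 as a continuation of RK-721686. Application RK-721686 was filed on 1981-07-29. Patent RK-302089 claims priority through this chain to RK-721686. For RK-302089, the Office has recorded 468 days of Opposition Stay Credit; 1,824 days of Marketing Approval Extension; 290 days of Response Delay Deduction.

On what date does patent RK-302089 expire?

2008-08-27

Earliest priority filing: 29 July 1981.
Base term: 29 July 1981 + 24 years → 29 July 2005.
Opposition Stay Credit: +468 days → 9 November 2006.
Marketing Approval Extension: 1824 days claimed exceeds the 947-day cap, so +947 days → 13 June 2009.
Response Delay Deduction: −290 days → 27 August 2008.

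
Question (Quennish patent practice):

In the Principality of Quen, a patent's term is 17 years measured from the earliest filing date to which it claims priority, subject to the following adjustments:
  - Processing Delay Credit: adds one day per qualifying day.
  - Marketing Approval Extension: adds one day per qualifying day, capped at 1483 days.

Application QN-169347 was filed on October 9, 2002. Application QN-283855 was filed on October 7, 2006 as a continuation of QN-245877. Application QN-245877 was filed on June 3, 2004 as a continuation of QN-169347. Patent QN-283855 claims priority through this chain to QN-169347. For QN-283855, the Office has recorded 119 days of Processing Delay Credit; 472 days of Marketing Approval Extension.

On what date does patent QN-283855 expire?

2021-05-22

Earliest priority filing: 9 October 2002.
Base term: 9 October 2002 + 17 years → 9 October 2019.
Processing Delay Credit: +119 days → 5 February 2020.
Marketing Approval Extension: 472 days (within the 1483-day cap) → +472 days → 22 May 2021.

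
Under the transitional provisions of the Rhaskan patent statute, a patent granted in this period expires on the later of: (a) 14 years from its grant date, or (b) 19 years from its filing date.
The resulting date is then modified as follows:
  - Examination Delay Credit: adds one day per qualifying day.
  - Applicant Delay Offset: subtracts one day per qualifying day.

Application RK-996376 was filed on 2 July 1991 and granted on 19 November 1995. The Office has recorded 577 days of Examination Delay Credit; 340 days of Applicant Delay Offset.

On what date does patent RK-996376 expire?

February 24, 2011

(a) grant + 14 years → 19 November 2009.
(b) filing + 19 years → 2 July 2010.
Later of the two: 2 July 2010.
Examination Delay Credit: +577 days → 30 January 2012.
Applicant Delay Offset: −340 days → 24 February 2011.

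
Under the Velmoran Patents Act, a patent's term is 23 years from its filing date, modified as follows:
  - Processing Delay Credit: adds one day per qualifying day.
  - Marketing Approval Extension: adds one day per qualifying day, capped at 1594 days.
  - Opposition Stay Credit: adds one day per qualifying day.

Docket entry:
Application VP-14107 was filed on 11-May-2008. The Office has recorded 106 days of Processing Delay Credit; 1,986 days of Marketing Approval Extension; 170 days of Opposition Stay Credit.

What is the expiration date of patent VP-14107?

Base term: filing date + 23 years → 11 May 2031.
Processing Delay Credit: +106 days → 25 August 2031.
Marketing Approval Extension: 1986 days claimed exceeds the 1594-day cap, so +1594 days → 5 January 2036.
Opposition Stay Credit: +170 days → 23 June 2036.

June 23, 2036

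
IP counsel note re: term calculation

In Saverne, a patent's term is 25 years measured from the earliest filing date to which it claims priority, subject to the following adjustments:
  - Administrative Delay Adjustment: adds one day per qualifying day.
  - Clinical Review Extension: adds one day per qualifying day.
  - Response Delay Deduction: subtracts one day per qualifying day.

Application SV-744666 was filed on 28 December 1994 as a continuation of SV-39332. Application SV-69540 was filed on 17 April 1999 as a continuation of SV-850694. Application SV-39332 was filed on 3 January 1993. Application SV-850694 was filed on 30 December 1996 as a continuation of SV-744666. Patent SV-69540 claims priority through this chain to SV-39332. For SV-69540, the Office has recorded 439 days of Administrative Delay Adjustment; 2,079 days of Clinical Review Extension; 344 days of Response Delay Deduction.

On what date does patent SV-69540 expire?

Earliest priority filing: 3 January 1993.
Base term: 3 January 1993 + 25 years → 3 January 2018.
Administrative Delay Adjustment: +439 days → 18 March 2019.
Clinical Review Extension: +2079 days → 25 November 2024.
Response Delay Deduction: −344 days → 17 December 2023.

December 17, 2023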